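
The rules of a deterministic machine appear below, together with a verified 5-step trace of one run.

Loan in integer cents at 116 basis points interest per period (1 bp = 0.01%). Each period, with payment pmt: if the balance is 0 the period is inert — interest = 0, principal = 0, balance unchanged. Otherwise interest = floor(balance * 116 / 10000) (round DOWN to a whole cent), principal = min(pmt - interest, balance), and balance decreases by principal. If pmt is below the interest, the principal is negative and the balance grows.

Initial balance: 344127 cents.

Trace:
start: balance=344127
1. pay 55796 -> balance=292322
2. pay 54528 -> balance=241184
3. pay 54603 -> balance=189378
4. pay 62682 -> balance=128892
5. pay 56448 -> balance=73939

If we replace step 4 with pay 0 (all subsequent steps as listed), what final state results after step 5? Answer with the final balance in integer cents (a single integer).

(re-executing from step 4 with the substitution; state before step 4: balance=189378)
4. pay 0 -> balance=191574
5. pay 56448 -> balance=137348

137348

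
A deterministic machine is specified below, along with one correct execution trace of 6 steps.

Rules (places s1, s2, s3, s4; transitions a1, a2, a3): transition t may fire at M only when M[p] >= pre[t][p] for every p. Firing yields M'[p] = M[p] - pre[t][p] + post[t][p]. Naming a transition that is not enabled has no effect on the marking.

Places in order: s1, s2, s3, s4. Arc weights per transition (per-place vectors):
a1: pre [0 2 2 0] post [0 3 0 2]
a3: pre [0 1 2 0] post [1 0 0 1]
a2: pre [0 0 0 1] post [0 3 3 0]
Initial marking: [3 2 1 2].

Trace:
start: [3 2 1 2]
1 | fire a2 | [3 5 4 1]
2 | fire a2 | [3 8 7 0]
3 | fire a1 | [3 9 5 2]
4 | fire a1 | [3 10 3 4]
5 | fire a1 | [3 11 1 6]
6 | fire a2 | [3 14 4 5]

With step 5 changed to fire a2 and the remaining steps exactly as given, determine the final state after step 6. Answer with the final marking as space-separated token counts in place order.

(re-executing from step 5 with the substitution; state before step 5: [3 10 3 4])
5 | fire a2 | [3 13 6 3]
6 | fire a2 | [3 16 9 2]

3 16 9 2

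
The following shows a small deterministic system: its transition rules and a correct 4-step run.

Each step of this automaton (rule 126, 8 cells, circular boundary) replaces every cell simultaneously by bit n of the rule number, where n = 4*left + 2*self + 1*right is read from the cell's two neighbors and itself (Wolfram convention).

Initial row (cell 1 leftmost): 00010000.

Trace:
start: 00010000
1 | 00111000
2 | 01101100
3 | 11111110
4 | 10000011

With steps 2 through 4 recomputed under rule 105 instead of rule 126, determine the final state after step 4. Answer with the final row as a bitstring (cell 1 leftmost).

11101111

(re-executing steps 2..4 under rule 105; state before step 2: 00111000)
2 | 10101011
3 | 11010110
4 | 11101111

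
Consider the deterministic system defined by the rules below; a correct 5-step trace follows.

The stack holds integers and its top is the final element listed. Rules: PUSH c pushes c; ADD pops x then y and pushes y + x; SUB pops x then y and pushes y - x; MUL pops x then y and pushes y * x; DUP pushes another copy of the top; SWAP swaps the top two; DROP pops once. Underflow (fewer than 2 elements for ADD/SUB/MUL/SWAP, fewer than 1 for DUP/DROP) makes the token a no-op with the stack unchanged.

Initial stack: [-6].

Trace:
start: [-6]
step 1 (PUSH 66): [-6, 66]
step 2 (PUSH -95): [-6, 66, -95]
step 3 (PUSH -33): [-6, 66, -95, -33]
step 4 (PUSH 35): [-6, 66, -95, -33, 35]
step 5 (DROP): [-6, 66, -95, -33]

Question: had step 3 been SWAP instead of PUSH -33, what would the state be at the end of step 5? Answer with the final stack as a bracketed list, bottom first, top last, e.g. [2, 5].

[-6, -95, 66]

(re-executing from step 3 with the substitution; state before step 3: [-6, 66, -95])
step 3 (SWAP): [-6, -95, 66]
step 4 (PUSH 35): [-6, -95, 66, 35]
step 5 (DROP): [-6, -95, 66]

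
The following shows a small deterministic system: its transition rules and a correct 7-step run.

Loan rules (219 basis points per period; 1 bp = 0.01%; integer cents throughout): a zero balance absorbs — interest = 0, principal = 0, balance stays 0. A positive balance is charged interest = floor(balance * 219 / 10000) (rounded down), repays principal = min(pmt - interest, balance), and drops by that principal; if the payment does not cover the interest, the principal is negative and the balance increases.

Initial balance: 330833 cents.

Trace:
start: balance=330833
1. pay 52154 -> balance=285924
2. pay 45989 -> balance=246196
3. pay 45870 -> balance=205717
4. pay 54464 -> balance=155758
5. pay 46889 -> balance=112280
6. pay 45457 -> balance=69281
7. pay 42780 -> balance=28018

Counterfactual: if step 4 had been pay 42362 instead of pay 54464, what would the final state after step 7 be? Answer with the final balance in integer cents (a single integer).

(re-executing from step 4 with the substitution; state before step 4: balance=205717)
4. pay 42362 -> balance=167860
5. pay 46889 -> balance=124647
6. pay 45457 -> balance=81919
7. pay 42780 -> balance=40933

40933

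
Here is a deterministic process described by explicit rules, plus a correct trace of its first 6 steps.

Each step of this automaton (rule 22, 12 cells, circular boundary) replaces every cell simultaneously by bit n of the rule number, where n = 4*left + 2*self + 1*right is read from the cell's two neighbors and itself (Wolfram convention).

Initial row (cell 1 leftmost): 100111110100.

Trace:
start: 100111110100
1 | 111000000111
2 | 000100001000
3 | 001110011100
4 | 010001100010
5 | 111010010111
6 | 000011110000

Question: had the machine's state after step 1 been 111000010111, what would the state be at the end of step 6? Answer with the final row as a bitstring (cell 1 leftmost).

000111100110

state after step 1 := 111000010111
2 | 000100110000
3 | 001111001000
4 | 010000111100
5 | 111001000010
6 | 000111100110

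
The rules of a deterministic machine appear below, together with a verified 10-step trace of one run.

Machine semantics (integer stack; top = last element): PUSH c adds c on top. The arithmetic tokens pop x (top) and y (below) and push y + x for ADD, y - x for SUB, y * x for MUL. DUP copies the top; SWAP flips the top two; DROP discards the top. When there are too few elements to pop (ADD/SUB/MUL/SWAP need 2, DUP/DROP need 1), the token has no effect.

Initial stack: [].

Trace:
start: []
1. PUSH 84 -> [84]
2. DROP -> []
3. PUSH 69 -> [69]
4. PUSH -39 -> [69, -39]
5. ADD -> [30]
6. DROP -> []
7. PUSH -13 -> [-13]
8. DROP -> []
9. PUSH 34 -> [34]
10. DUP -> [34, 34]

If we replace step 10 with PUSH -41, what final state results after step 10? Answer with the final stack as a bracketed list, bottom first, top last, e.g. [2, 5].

[34, -41]

(re-executing from step 10 with the substitution; state before step 10: [34])
10. PUSH -41 -> [34, -41]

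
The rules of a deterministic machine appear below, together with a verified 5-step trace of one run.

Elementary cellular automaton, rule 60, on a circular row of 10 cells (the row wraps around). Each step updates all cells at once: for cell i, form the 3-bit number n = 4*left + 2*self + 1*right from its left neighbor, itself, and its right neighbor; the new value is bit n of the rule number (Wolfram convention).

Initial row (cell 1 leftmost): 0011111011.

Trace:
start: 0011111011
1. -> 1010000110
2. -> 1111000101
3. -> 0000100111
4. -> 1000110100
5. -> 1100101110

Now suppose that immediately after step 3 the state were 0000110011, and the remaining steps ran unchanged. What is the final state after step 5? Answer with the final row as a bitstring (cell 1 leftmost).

state after step 3 := 0000110011
4. -> 1000101010
5. -> 1100111111

1100111111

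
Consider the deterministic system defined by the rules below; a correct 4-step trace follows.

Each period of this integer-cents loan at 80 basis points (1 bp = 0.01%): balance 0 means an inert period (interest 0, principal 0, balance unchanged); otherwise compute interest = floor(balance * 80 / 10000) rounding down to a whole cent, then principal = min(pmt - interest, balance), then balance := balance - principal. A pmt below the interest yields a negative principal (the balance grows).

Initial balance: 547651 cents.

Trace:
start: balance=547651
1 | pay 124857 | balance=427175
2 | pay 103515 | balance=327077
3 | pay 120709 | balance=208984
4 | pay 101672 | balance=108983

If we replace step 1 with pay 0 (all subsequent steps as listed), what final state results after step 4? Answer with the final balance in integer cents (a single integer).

236861

(re-executing from step 1 with the substitution; state before step 1: balance=547651)
1 | pay 0 | balance=552032
2 | pay 103515 | balance=452933
3 | pay 120709 | balance=335847
4 | pay 101672 | balance=236861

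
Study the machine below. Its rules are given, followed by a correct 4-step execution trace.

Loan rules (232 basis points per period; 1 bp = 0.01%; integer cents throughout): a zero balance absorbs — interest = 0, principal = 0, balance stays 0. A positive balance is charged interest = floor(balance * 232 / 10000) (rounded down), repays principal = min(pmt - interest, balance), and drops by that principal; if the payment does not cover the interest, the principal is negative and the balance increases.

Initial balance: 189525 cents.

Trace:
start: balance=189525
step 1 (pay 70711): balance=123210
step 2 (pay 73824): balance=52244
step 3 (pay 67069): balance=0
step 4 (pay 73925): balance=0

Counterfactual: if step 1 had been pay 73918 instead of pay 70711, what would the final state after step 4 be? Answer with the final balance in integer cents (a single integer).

0

(re-executing from step 1 with the substitution; state before step 1: balance=189525)
step 1 (pay 73918): balance=120003
step 2 (pay 73824): balance=48963
step 3 (pay 67069): balance=0
step 4 (pay 73925): balance=0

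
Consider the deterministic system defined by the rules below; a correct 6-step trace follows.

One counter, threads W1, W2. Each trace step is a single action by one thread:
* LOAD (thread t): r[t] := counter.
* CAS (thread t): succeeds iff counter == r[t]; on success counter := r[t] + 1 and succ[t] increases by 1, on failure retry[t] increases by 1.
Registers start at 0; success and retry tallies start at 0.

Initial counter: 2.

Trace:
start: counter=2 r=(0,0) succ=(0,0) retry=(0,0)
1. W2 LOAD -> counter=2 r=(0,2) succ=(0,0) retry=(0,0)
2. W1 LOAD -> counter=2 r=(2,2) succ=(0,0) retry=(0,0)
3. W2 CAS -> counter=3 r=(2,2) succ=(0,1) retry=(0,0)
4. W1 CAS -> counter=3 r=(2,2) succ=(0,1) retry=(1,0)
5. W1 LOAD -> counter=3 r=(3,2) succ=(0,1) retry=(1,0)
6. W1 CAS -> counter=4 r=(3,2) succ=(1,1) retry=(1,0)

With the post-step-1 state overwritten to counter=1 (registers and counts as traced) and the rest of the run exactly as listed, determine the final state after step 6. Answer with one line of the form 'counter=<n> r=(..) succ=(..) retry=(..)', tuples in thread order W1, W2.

state after step 1 := counter=1 r=(0,2) succ=(0,0) retry=(0,0)
2. W1 LOAD -> counter=1 r=(1,2) succ=(0,0) retry=(0,0)
3. W2 CAS -> counter=1 r=(1,2) succ=(0,0) retry=(0,1)
4. W1 CAS -> counter=2 r=(1,2) succ=(1,0) retry=(0,1)
5. W1 LOAD -> counter=2 r=(2,2) succ=(1,0) retry=(0,1)
6. W1 CAS -> counter=3 r=(2,2) succ=(2,0) retry=(0,1)

counter=3 r=(2,2) succ=(2,0) retry=(0,1)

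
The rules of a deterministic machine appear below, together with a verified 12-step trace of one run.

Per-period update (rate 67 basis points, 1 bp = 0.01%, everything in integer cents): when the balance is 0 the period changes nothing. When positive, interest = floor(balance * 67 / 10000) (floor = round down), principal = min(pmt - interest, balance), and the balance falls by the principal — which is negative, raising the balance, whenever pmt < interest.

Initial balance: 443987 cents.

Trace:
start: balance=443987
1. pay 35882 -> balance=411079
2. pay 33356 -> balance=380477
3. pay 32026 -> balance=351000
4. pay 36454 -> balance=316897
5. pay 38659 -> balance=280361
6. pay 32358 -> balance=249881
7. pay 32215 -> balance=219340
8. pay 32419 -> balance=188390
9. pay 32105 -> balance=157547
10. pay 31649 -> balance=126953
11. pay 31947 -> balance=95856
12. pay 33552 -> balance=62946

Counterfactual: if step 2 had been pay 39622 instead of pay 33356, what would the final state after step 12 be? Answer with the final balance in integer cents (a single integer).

(re-executing from step 2 with the substitution; state before step 2: balance=411079)
2. pay 39622 -> balance=374211
3. pay 32026 -> balance=344692
4. pay 36454 -> balance=310547
5. pay 38659 -> balance=273968
6. pay 32358 -> balance=243445
7. pay 32215 -> balance=212861
8. pay 32419 -> balance=181868
9. pay 32105 -> balance=150981
10. pay 31649 -> balance=120343
11. pay 31947 -> balance=89202
12. pay 33552 -> balance=56247

56247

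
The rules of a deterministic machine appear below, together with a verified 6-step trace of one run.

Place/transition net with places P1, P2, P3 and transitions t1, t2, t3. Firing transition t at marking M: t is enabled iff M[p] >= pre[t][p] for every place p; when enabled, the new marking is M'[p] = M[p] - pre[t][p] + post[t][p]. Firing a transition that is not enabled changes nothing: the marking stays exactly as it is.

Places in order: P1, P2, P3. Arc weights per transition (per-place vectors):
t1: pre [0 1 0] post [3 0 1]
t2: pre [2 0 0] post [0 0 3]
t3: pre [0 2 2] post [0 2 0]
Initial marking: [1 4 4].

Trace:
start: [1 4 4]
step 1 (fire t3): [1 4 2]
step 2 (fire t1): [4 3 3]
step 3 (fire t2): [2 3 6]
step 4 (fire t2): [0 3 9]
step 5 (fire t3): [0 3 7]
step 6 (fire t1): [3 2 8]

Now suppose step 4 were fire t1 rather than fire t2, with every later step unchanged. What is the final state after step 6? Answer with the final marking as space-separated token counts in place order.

(re-executing from step 4 with the substitution; state before step 4: [2 3 6])
step 4 (fire t1): [5 2 7]
step 5 (fire t3): [5 2 5]
step 6 (fire t1): [8 1 6]

8 1 6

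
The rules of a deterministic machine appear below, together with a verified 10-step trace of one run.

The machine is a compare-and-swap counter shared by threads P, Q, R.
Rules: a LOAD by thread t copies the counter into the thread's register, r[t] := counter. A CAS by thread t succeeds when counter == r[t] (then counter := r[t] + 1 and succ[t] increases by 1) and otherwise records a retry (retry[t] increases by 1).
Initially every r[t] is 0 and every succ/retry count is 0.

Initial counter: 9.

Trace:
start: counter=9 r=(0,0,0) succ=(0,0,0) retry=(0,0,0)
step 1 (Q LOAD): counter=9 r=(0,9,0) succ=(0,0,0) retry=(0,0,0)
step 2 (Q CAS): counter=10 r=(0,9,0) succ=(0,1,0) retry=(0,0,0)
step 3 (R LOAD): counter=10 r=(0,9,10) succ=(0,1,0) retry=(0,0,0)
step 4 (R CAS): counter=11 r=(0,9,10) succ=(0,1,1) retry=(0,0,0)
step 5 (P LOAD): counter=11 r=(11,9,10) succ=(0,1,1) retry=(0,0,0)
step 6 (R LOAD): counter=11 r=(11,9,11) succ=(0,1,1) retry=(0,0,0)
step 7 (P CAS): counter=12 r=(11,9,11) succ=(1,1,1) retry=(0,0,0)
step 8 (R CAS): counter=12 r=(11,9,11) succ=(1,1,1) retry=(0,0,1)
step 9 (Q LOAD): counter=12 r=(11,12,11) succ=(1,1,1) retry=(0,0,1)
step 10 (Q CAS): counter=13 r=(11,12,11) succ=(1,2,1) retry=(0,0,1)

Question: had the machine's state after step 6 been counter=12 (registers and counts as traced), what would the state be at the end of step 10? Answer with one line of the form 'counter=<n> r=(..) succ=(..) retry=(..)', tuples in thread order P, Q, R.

state after step 6 := counter=12 r=(11,9,11) succ=(0,1,1) retry=(0,0,0)
step 7 (P CAS): counter=12 r=(11,9,11) succ=(0,1,1) retry=(1,0,0)
step 8 (R CAS): counter=12 r=(11,9,11) succ=(0,1,1) retry=(1,0,1)
step 9 (Q LOAD): counter=12 r=(11,12,11) succ=(0,1,1) retry=(1,0,1)
step 10 (Q CAS): counter=13 r=(11,12,11) succ=(0,2,1) retry=(1,0,1)

counter=13 r=(11,12,11) succ=(0,2,1) retry=(1,0,1)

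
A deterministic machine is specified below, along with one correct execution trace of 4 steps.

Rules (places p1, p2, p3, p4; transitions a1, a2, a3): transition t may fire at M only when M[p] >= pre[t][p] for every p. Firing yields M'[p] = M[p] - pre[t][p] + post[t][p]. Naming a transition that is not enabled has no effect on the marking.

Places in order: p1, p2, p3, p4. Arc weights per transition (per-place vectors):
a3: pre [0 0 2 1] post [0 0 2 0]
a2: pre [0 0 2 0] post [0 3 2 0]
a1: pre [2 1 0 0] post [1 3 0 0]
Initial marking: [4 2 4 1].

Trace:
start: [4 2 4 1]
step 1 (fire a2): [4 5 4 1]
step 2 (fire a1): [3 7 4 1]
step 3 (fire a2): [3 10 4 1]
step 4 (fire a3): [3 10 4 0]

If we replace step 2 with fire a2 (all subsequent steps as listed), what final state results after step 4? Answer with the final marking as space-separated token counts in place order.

4 11 4 0

(re-executing from step 2 with the substitution; state before step 2: [4 5 4 1])
step 2 (fire a2): [4 8 4 1]
step 3 (fire a2): [4 11 4 1]
step 4 (fire a3): [4 11 4 0]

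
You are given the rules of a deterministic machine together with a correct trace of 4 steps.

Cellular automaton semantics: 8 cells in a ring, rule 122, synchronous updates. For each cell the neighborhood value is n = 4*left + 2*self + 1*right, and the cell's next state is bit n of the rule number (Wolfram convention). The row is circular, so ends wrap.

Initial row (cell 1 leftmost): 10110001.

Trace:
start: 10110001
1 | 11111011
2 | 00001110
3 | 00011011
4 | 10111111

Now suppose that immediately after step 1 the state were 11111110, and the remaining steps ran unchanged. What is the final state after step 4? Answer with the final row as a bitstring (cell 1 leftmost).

state after step 1 := 11111110
2 | 10000011
3 | 11000110
4 | 11101111

11101111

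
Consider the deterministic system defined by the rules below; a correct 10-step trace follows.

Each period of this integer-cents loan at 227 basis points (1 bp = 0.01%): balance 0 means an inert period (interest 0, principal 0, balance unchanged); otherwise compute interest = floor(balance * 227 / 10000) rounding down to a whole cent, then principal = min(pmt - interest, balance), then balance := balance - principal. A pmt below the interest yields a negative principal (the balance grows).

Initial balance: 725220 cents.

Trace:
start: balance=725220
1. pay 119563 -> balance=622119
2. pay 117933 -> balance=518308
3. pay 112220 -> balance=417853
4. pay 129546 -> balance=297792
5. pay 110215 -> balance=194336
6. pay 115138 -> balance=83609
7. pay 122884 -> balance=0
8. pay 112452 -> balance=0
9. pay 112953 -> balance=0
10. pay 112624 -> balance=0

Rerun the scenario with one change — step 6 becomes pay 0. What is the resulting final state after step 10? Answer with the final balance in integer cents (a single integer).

0

(re-executing from step 6 with the substitution; state before step 6: balance=194336)
6. pay 0 -> balance=198747
7. pay 122884 -> balance=80374
8. pay 112452 -> balance=0
9. pay 112953 -> balance=0
10. pay 112624 -> balance=0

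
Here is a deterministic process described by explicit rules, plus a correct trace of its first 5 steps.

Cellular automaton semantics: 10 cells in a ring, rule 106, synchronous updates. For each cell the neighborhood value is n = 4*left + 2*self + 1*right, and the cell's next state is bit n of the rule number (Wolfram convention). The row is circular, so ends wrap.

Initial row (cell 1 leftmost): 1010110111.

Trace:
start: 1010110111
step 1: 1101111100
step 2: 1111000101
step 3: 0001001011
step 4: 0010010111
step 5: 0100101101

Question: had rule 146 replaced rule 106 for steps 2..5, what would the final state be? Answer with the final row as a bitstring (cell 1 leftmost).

0001010110

(re-executing steps 2..5 under rule 146; state before step 2: 1101111100)
step 2: 0000111011
step 3: 1001010000
step 4: 0110001001
step 5: 0001010110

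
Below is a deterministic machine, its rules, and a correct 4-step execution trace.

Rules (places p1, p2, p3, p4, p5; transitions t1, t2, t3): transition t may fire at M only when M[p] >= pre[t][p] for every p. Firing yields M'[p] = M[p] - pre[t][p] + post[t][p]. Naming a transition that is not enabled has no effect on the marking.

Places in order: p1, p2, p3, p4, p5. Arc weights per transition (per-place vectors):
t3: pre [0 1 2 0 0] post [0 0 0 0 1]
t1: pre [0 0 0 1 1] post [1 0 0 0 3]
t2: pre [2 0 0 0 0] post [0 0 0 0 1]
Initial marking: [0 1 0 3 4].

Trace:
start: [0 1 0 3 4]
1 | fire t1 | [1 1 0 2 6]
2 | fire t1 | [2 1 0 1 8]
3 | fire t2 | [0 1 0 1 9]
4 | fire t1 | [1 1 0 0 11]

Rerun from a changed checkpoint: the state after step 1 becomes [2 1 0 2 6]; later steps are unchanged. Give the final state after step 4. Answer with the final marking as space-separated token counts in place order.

state after step 1 := [2 1 0 2 6]
2 | fire t1 | [3 1 0 1 8]
3 | fire t2 | [1 1 0 1 9]
4 | fire t1 | [2 1 0 0 11]

2 1 0 0 11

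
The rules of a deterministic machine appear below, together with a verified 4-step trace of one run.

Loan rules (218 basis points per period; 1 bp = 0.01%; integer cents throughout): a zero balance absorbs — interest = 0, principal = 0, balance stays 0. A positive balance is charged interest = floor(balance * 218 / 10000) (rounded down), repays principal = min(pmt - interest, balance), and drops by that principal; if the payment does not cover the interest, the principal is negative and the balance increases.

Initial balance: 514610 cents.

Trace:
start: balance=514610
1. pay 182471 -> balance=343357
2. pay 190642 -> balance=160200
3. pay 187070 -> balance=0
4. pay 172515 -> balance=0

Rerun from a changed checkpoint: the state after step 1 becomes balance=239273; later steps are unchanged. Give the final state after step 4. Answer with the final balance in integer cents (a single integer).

0

state after step 1 := balance=239273
2. pay 190642 -> balance=53847
3. pay 187070 -> balance=0
4. pay 172515 -> balance=0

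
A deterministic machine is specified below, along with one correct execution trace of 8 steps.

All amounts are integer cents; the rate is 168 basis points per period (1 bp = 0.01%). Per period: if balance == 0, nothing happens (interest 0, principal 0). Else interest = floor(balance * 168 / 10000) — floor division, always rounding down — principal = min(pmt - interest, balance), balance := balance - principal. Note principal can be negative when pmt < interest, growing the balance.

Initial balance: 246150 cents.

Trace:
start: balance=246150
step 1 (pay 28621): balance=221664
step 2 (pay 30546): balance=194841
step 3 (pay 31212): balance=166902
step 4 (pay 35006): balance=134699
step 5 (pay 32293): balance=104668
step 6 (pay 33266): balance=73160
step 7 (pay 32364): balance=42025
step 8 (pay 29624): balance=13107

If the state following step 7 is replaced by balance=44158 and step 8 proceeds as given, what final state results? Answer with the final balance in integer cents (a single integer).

state after step 7 := balance=44158
step 8 (pay 29624): balance=15275

15275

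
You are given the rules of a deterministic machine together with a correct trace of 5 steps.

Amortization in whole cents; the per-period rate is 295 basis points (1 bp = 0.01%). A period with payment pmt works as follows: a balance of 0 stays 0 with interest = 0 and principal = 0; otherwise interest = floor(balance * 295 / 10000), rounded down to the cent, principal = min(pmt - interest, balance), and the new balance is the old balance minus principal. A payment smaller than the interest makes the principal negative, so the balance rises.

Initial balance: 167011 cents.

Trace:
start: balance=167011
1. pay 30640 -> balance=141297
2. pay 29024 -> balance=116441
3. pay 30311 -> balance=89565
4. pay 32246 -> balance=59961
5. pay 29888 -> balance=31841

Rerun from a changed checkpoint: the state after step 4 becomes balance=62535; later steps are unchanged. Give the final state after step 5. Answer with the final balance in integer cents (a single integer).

34491

state after step 4 := balance=62535
5. pay 29888 -> balance=34491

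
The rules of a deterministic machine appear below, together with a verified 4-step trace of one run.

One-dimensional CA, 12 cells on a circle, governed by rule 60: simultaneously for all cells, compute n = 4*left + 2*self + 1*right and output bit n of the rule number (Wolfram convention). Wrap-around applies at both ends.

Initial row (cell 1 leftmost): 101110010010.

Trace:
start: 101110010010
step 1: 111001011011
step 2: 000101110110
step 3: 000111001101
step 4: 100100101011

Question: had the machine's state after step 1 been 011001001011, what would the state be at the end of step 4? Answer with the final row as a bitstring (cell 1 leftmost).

state after step 1 := 011001001011
step 2: 110101101110
step 3: 101111011001
step 4: 011000110101

011000110101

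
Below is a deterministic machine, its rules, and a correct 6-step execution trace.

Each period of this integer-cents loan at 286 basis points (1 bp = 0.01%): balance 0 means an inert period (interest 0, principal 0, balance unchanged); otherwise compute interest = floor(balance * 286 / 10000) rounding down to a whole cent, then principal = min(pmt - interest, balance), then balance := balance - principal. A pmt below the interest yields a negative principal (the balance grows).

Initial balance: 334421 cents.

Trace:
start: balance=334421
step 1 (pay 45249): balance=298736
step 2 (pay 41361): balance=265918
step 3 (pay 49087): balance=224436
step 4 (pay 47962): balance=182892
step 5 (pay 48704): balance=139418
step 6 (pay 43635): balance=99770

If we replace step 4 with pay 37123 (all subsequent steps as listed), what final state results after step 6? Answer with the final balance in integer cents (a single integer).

111238

(re-executing from step 4 with the substitution; state before step 4: balance=224436)
step 4 (pay 37123): balance=193731
step 5 (pay 48704): balance=150567
step 6 (pay 43635): balance=111238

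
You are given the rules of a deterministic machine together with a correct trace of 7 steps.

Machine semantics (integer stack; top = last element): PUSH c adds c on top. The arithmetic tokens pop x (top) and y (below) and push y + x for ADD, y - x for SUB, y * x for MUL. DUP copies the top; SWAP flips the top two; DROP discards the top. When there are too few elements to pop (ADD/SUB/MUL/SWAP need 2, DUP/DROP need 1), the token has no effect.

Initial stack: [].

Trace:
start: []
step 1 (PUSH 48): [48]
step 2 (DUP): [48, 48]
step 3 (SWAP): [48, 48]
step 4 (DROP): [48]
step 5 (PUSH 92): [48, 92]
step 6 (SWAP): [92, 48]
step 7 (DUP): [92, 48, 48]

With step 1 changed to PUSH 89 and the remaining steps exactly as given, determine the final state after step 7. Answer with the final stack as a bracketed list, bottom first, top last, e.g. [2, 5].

[92, 89, 89]

(re-executing from step 1 with the substitution; state before step 1: [])
step 1 (PUSH 89): [89]
step 2 (DUP): [89, 89]
step 3 (SWAP): [89, 89]
step 4 (DROP): [89]
step 5 (PUSH 92): [89, 92]
step 6 (SWAP): [92, 89]
step 7 (DUP): [92, 89, 89]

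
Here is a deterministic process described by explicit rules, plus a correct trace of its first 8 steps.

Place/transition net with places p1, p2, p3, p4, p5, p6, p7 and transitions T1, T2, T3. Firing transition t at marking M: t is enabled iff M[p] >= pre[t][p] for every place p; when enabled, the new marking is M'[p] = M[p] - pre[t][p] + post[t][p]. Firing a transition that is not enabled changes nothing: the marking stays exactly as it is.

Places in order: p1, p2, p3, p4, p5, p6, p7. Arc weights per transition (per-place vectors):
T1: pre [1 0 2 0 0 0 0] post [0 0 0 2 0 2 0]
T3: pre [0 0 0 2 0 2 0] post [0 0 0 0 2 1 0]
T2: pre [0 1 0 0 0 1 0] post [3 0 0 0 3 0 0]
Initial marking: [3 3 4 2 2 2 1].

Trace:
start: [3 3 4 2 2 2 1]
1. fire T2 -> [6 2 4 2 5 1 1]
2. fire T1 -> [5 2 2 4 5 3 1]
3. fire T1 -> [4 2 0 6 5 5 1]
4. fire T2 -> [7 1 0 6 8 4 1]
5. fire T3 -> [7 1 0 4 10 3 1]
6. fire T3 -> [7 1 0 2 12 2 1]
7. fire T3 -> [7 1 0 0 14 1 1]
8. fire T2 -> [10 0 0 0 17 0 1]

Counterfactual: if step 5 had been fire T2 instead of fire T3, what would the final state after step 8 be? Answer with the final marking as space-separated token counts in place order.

(re-executing from step 5 with the substitution; state before step 5: [7 1 0 6 8 4 1])
5. fire T2 -> [10 0 0 6 11 3 1]
6. fire T3 -> [10 0 0 4 13 2 1]
7. fire T3 -> [10 0 0 2 15 1 1]
8. fire T2 -> [10 0 0 2 15 1 1]

10 0 0 2 15 1 1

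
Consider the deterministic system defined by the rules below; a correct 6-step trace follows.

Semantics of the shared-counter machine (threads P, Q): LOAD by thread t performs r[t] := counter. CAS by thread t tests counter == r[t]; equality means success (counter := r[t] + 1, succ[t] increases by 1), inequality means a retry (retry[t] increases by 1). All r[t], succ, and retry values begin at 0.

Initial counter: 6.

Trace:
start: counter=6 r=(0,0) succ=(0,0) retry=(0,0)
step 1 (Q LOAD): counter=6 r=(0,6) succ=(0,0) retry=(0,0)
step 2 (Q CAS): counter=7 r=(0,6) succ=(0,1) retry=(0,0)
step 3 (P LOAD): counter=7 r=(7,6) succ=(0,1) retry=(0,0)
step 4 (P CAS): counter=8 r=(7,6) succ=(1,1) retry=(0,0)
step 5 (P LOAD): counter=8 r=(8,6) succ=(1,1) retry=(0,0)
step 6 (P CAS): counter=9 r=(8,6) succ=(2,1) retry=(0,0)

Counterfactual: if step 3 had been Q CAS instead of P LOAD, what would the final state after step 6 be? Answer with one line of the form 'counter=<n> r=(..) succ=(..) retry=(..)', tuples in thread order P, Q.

counter=8 r=(7,6) succ=(1,1) retry=(1,1)

(re-executing from step 3 with the substitution; state before step 3: counter=7 r=(0,6) succ=(0,1) retry=(0,0))
step 3 (Q CAS): counter=7 r=(0,6) succ=(0,1) retry=(0,1)
step 4 (P CAS): counter=7 r=(0,6) succ=(0,1) retry=(1,1)
step 5 (P LOAD): counter=7 r=(7,6) succ=(0,1) retry=(1,1)
step 6 (P CAS): counter=8 r=(7,6) succ=(1,1) retry=(1,1)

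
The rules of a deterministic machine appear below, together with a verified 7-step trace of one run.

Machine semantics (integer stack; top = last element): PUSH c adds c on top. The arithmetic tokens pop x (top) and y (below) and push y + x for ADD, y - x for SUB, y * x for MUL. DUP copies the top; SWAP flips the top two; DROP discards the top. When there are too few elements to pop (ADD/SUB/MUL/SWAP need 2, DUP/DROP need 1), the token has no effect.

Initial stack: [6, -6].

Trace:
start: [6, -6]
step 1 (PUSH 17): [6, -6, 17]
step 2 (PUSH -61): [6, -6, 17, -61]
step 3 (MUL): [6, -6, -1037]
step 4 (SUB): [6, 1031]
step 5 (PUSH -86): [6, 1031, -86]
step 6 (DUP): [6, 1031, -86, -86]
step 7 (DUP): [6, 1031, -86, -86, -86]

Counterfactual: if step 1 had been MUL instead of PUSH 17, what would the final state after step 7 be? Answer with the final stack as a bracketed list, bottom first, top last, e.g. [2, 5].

[2196, -86, -86, -86]

(re-executing from step 1 with the substitution; state before step 1: [6, -6])
step 1 (MUL): [-36]
step 2 (PUSH -61): [-36, -61]
step 3 (MUL): [2196]
step 4 (SUB): [2196]
step 5 (PUSH -86): [2196, -86]
step 6 (DUP): [2196, -86, -86]
step 7 (DUP): [2196, -86, -86, -86]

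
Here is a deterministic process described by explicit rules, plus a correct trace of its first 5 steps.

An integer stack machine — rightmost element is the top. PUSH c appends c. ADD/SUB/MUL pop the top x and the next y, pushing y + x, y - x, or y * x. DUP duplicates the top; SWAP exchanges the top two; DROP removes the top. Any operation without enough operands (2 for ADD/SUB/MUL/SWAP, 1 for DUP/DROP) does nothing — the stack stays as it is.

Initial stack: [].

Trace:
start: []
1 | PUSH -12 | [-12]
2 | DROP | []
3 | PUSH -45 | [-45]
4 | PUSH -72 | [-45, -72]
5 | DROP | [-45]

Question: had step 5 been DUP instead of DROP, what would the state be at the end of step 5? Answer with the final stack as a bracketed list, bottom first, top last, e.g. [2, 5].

(re-executing from step 5 with the substitution; state before step 5: [-45, -72])
5 | DUP | [-45, -72, -72]

[-45, -72, -72]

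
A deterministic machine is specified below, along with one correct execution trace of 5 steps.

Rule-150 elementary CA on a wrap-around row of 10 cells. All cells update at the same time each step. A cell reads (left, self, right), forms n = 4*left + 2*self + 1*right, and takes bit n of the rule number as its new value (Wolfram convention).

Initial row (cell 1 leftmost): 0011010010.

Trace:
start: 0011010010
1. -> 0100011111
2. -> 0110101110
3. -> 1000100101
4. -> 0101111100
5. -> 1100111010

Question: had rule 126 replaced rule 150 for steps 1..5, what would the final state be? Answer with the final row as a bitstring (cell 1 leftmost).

(re-executing steps 1..5 under rule 126; state before step 1: 0011010010)
1. -> 0111111111
2. -> 1100000001
3. -> 0110000011
4. -> 1111000111
5. -> 0001101100

0001101100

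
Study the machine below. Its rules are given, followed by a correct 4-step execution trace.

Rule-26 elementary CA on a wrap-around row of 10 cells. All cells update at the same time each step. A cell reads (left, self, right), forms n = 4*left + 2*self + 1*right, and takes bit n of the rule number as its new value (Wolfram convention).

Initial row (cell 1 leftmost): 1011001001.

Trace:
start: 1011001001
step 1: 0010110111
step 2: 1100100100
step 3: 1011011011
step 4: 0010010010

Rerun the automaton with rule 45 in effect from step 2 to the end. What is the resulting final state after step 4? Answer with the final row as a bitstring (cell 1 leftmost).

(re-executing steps 2..4 under rule 45; state before step 2: 0010110111)
step 2: 0011101100
step 3: 1010011001
step 4: 0110010001

0110010001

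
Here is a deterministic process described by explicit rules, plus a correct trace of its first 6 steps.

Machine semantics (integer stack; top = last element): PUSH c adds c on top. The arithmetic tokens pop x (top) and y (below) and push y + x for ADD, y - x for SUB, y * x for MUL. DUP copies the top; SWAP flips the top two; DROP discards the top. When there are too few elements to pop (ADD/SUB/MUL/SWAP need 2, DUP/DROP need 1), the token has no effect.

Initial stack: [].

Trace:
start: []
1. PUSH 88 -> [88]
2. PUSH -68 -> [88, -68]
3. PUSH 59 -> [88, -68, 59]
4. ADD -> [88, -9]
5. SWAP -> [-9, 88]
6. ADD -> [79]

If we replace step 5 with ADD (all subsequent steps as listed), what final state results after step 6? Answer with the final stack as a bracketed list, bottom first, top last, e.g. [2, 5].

[79]

(re-executing from step 5 with the substitution; state before step 5: [88, -9])
5. ADD -> [79]
6. ADD -> [79]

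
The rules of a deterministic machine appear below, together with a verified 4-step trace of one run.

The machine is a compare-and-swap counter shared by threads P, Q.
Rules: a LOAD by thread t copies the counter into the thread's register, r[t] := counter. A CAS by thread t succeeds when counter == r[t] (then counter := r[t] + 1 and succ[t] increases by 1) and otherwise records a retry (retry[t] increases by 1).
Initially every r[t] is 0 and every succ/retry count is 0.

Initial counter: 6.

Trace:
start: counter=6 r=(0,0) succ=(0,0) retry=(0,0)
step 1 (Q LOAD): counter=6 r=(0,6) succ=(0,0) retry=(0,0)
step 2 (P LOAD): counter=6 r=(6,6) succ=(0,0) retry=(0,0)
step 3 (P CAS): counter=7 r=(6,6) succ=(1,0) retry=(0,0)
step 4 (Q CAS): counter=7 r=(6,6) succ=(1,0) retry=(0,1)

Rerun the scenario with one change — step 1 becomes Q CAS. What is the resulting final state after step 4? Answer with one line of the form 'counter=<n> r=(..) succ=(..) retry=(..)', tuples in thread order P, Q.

counter=7 r=(6,0) succ=(1,0) retry=(0,2)

(re-executing from step 1 with the substitution; state before step 1: counter=6 r=(0,0) succ=(0,0) retry=(0,0))
step 1 (Q CAS): counter=6 r=(0,0) succ=(0,0) retry=(0,1)
step 2 (P LOAD): counter=6 r=(6,0) succ=(0,0) retry=(0,1)
step 3 (P CAS): counter=7 r=(6,0) succ=(1,0) retry=(0,1)
step 4 (Q CAS): counter=7 r=(6,0) succ=(1,0) retry=(0,2)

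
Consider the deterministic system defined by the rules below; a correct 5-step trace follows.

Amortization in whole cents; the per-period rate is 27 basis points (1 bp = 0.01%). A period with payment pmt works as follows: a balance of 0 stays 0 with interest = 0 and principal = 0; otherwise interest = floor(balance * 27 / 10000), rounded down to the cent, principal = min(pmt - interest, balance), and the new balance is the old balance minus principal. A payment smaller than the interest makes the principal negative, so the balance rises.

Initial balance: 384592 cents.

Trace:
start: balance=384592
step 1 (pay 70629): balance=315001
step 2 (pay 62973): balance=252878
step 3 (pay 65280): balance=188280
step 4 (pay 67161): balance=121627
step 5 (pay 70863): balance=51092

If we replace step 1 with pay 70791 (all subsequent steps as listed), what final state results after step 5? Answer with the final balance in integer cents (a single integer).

(re-executing from step 1 with the substitution; state before step 1: balance=384592)
step 1 (pay 70791): balance=314839
step 2 (pay 62973): balance=252716
step 3 (pay 65280): balance=188118
step 4 (pay 67161): balance=121464
step 5 (pay 70863): balance=50928

50928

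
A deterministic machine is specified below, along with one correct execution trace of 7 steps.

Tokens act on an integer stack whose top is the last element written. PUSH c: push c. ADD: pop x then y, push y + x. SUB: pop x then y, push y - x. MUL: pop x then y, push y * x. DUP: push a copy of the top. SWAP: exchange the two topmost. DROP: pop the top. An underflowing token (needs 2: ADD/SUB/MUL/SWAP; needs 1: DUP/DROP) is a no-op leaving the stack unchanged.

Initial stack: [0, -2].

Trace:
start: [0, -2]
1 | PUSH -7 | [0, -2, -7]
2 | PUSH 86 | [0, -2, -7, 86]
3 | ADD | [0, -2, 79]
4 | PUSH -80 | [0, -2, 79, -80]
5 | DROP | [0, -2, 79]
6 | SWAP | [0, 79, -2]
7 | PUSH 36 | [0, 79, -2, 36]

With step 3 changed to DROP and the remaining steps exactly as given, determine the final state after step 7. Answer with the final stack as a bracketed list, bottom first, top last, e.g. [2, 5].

[0, -7, -2, 36]

(re-executing from step 3 with the substitution; state before step 3: [0, -2, -7, 86])
3 | DROP | [0, -2, -7]
4 | PUSH -80 | [0, -2, -7, -80]
5 | DROP | [0, -2, -7]
6 | SWAP | [0, -7, -2]
7 | PUSH 36 | [0, -7, -2, 36]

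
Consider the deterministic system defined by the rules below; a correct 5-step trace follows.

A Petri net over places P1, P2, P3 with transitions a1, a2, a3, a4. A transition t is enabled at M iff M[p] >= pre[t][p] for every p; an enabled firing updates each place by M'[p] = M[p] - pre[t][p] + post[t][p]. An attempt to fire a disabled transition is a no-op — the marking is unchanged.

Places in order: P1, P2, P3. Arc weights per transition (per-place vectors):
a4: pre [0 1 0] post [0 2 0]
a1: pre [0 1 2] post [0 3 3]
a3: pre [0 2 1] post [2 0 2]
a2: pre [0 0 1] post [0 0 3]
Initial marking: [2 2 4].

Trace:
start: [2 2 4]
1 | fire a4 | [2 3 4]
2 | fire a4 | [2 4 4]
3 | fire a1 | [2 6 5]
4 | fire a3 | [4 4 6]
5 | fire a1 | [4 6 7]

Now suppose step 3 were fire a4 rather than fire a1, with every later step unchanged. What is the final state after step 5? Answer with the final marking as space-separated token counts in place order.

4 5 6

(re-executing from step 3 with the substitution; state before step 3: [2 4 4])
3 | fire a4 | [2 5 4]
4 | fire a3 | [4 3 5]
5 | fire a1 | [4 5 6]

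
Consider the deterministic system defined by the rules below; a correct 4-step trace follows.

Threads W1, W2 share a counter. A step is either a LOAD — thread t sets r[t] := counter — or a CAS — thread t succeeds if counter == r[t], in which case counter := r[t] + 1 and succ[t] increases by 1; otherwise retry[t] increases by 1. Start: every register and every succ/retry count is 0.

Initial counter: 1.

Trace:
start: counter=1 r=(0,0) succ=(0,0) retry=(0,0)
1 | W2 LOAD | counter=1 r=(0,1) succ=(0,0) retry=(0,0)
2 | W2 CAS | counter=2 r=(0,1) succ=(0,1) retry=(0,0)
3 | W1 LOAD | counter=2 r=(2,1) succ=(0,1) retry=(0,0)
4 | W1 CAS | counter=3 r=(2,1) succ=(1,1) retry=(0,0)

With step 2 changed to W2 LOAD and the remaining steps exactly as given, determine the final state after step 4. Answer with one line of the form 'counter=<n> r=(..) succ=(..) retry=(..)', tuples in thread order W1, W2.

counter=2 r=(1,1) succ=(1,0) retry=(0,0)

(re-executing from step 2 with the substitution; state before step 2: counter=1 r=(0,1) succ=(0,0) retry=(0,0))
2 | W2 LOAD | counter=1 r=(0,1) succ=(0,0) retry=(0,0)
3 | W1 LOAD | counter=1 r=(1,1) succ=(0,0) retry=(0,0)
4 | W1 CAS | counter=2 r=(1,1) succ=(1,0) retry=(0,0)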